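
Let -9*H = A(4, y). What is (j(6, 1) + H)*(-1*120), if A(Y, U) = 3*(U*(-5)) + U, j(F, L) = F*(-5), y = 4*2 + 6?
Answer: 2960/3 ≈ 986.67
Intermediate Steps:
y = 14 (y = 8 + 6 = 14)
j(F, L) = -5*F
A(Y, U) = -14*U (A(Y, U) = 3*(-5*U) + U = -15*U + U = -14*U)
H = 196/9 (H = -(-14)*14/9 = -1/9*(-196) = 196/9 ≈ 21.778)
(j(6, 1) + H)*(-1*120) = (-5*6 + 196/9)*(-1*120) = (-30 + 196/9)*(-120) = -74/9*(-120) = 2960/3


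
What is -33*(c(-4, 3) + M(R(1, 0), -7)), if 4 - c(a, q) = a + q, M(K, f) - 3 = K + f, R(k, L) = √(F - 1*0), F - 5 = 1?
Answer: -33 - 33*√6 ≈ -113.83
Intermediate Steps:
F = 6 (F = 5 + 1 = 6)
R(k, L) = √6 (R(k, L) = √(6 - 1*0) = √(6 + 0) = √6)
M(K, f) = 3 + K + f (M(K, f) = 3 + (K + f) = 3 + K + f)
c(a, q) = 4 - a - q (c(a, q) = 4 - (a + q) = 4 + (-a - q) = 4 - a - q)
-33*(c(-4, 3) + M(R(1, 0), -7)) = -33*((4 - 1*(-4) - 1*3) + (3 + √6 - 7)) = -33*((4 + 4 - 3) + (-4 + √6)) = -33*(5 + (-4 + √6)) = -33*(1 + √6) = -33 - 33*√6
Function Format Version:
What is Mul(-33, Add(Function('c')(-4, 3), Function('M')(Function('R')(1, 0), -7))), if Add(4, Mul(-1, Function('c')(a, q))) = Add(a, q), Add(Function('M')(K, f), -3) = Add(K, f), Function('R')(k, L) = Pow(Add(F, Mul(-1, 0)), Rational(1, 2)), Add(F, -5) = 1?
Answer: Add(-33, Mul(-33, Pow(6, Rational(1, 2)))) ≈ -113.83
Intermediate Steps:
F = 6 (F = Add(5, 1) = 6)
Function('R')(k, L) = Pow(6, Rational(1, 2)) (Function('R')(k, L) = Pow(Add(6, Mul(-1, 0)), Rational(1, 2)) = Pow(Add(6, 0), Rational(1, 2)) = Pow(6, Rational(1, 2)))
Function('M')(K, f) = Add(3, K, f) (Function('M')(K, f) = Add(3, Add(K, f)) = Add(3, K, f))
Function('c')(a, q) = Add(4, Mul(-1, a), Mul(-1, q)) (Function('c')(a, q) = Add(4, Mul(-1, Add(a, q))) = Add(4, Add(Mul(-1, a), Mul(-1, q))) = Add(4, Mul(-1, a), Mul(-1, q)))
Mul(-33, Add(Function('c')(-4, 3), Function('M')(Function('R')(1, 0), -7))) = Mul(-33, Add(Add(4, Mul(-1, -4), Mul(-1, 3)), Add(3, Pow(6, Rational(1, 2)), -7))) = Mul(-33, Add(Add(4, 4, -3), Add(-4, Pow(6, Rational(1, 2))))) = Mul(-33, Add(5, Add(-4, Pow(6, Rational(1, 2))))) = Mul(-33, Add(1, Pow(6, Rational(1, 2)))) = Add(-33, Mul(-33, Pow(6, Rational(1, 2))))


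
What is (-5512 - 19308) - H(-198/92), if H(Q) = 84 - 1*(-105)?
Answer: -25009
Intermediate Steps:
H(Q) = 189 (H(Q) = 84 + 105 = 189)
(-5512 - 19308) - H(-198/92) = (-5512 - 19308) - 1*189 = -24820 - 189 = -25009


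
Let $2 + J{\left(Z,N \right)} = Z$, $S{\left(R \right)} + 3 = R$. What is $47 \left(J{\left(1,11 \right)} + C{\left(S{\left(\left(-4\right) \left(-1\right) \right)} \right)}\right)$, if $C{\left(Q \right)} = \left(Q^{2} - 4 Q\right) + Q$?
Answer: $-141$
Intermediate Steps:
$S{\left(R \right)} = -3 + R$
$C{\left(Q \right)} = Q^{2} - 3 Q$
$J{\left(Z,N \right)} = -2 + Z$
$47 \left(J{\left(1,11 \right)} + C{\left(S{\left(\left(-4\right) \left(-1\right) \right)} \right)}\right) = 47 \left(\left(-2 + 1\right) + \left(-3 - -4\right) \left(-3 - -1\right)\right) = 47 \left(-1 + \left(-3 + 4\right) \left(-3 + \left(-3 + 4\right)\right)\right) = 47 \left(-1 + 1 \left(-3 + 1\right)\right) = 47 \left(-1 + 1 \left(-2\right)\right) = 47 \left(-1 - 2\right) = 47 \left(-3\right) = -141$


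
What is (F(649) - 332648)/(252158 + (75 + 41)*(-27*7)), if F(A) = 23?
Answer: -332625/230234 ≈ -1.4447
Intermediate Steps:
(F(649) - 332648)/(252158 + (75 + 41)*(-27*7)) = (23 - 332648)/(252158 + (75 + 41)*(-27*7)) = -332625/(252158 + 116*(-189)) = -332625/(252158 - 21924) = -332625/230234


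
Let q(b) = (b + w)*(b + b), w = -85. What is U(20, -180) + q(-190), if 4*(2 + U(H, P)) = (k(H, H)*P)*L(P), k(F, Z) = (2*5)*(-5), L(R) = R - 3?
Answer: -307252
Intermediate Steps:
L(R) = -3 + R
q(b) = 2*b*(-85 + b) (q(b) = (b - 85)*(b + b) = (-85 + b)*(2*b) = 2*b*(-85 + b))
k(F, Z) = -50 (k(F, Z) = 10*(-5) = -50)
U(H, P) = -2 - 25*P*(-3 + P)/2 (U(H, P) = -2 + ((-50*P)*(-3 + P))/4 = -2 + (-50*P*(-3 + P))/4 = -2 - 25*P*(-3 + P)/2)
U(20, -180) + q(-190) = (-2 - 25/2*(-180)*(-3 - 180)) + 2*(-190)*(-85 - 190) = (-2 - 25/2*(-180)*(-183)) + 2*(-190)*(-275) = (-2 - 411750) + 104500 = -411752 + 104500 = -307252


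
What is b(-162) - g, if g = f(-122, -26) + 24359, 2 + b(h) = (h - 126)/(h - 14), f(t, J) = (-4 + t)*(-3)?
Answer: -272111/11 ≈ -24737.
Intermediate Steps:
f(t, J) = 12 - 3*t
b(h) = -2 + (-126 + h)/(-14 + h) (b(h) = -2 + (h - 126)/(h - 14) = -2 + (-126 + h)/(-14 + h))
g = 24737 (g = (12 - 3*(-122)) + 24359 = (12 + 366) + 24359 = 378 + 24359 = 24737)
b(-162) - g = (-98 - 1*(-162))/(-14 - 162) - 1*24737 = (-98 + 162)/(-176) - 24737 = -1/176*64 - 24737 = -4/11 - 24737 = -272111/11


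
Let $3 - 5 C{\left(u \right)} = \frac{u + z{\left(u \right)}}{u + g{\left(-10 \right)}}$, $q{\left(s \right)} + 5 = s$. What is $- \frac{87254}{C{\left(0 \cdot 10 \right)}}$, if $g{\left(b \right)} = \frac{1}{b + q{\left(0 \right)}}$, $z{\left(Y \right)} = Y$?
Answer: $- \frac{436270}{3} \approx -1.4542 \cdot 10^{5}$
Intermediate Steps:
$q{\left(s \right)} = -5 + s$
$g{\left(b \right)} = \frac{1}{-5 + b}$ ($g{\left(b \right)} = \frac{1}{b + \left(-5 + 0\right)} = \frac{1}{b - 5} = \frac{1}{-5 + b}$)
$C{\left(u \right)} = \frac{3}{5} - \frac{2 u}{5 \left(- \frac{1}{15} + u\right)}$ ($C{\left(u \right)} = \frac{3}{5} - \frac{\left(u + u\right) \frac{1}{u + \frac{1}{-5 - 10}}}{5} = \frac{3}{5} - \frac{2 u \frac{1}{u + \frac{1}{-15}}}{5} = \frac{3}{5} - \frac{2 u \frac{1}{u - \frac{1}{15}}}{5} = \frac{3}{5} - \frac{2 u \frac{1}{- \frac{1}{15} + u}}{5} = \frac{3}{5} - \frac{2 u}{5 \left(- \frac{1}{15} + u\right)}$)
$- \frac{87254}{C{\left(0 \cdot 10 \right)}} = - \frac{87254}{\frac{3}{5} \frac{1}{-1 + 15 \cdot 0 \cdot 10} \left(-1 + 5 \cdot 0 \cdot 10\right)} = - \frac{87254}{\frac{3}{5} \frac{1}{-1 + 15 \cdot 0} \left(-1 + 5 \cdot 0\right)} = - \frac{87254}{\frac{3}{5} \frac{1}{-1 + 0} \left(-1 + 0\right)} = - \frac{87254}{\frac{3}{5} \frac{1}{-1} \left(-1\right)} = - \frac{87254}{\frac{3}{5} \left(-1\right) \left(-1\right)} = - \frac{87254}{\frac{3}{5}} = \left(-87254\right) \frac{5}{3} = - \frac{436270}{3}$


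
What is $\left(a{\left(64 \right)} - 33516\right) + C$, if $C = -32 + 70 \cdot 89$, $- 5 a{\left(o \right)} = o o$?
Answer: $- \frac{140686}{5} \approx -28137.0$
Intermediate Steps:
$a{\left(o \right)} = - \frac{o^{2}}{5}$ ($a{\left(o \right)} = - \frac{o o}{5} = - \frac{o^{2}}{5}$)
$C = 6198$ ($C = -32 + 6230 = 6198$)
$\left(a{\left(64 \right)} - 33516\right) + C = \left(- \frac{64^{2}}{5} - 33516\right) + 6198 = \left(\left(- \frac{1}{5}\right) 4096 - 33516\right) + 6198 = \left(- \frac{4096}{5} - 33516\right) + 6198 = - \frac{171676}{5} + 6198 = - \frac{140686}{5}$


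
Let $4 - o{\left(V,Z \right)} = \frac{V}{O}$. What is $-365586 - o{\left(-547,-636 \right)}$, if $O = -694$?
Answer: $- \frac{253718913}{694} \approx -3.6559 \cdot 10^{5}$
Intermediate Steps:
$o{\left(V,Z \right)} = 4 + \frac{V}{694}$ ($o{\left(V,Z \right)} = 4 - \frac{V}{-694} = 4 - V \left(- \frac{1}{694}\right) = 4 - - \frac{V}{694} = 4 + \frac{V}{694}$)
$-365586 - o{\left(-547,-636 \right)} = -365586 - \left(4 + \frac{1}{694} \left(-547\right)\right) = -365586 - \left(4 - \frac{547}{694}\right) = -365586 - \frac{2229}{694} = - \frac{253718913}{694}$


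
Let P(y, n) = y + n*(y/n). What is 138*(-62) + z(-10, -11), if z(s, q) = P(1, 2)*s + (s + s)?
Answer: -8596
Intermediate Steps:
P(y, n) = 2*y (P(y, n) = y + y = 2*y)
z(s, q) = 4*s (z(s, q) = (2*1)*s + (s + s) = 2*s + 2*s = 4*s)
138*(-62) + z(-10, -11) = 138*(-62) + 4*(-10) = -8556 - 40 = -8596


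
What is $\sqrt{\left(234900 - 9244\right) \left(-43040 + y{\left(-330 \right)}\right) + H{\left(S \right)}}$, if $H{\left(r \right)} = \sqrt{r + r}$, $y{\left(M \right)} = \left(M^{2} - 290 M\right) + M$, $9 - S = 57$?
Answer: $2 \sqrt{9095629220 + i \sqrt{6}} \approx 1.9074 \cdot 10^{5} + 2.5684 \cdot 10^{-5} i$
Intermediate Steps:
$S = -48$ ($S = 9 - 57 = -48$)
$y{\left(M \right)} = M^{2} - 289 M$
$H{\left(r \right)} = \sqrt{2} \sqrt{r}$ ($H{\left(r \right)} = \sqrt{2 r} = \sqrt{2} \sqrt{r}$)
$\sqrt{\left(234900 - 9244\right) \left(-43040 + y{\left(-330 \right)}\right) + H{\left(S \right)}} = \sqrt{\left(234900 - 9244\right) \left(-43040 - 330 \left(-289 - 330\right)\right) + \sqrt{2} \sqrt{-48}} = \sqrt{225656 \left(-43040 - -204270\right) + \sqrt{2} \cdot 4 i \sqrt{3}} = \sqrt{225656 \left(-43040 + 204270\right) + 4 i \sqrt{6}} = \sqrt{225656 \cdot 161230 + 4 i \sqrt{6}} = \sqrt{36382516880 + 4 i \sqrt{6}}$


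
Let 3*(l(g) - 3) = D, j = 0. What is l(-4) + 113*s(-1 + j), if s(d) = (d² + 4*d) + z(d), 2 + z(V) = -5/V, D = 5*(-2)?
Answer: -⅓ ≈ -0.33333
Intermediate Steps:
D = -10
z(V) = -2 - 5/V
l(g) = -⅓ (l(g) = 3 + (⅓)*(-10) = 3 - 10/3 = -⅓)
s(d) = -2 + d² - 5/d + 4*d (s(d) = (d² + 4*d) + (-2 - 5/d) = -2 + d² - 5/d + 4*d)
l(-4) + 113*s(-1 + j) = -⅓ + 113*(-2 + (-1 + 0)² - 5/(-1 + 0) + 4*(-1 + 0)) = -⅓ + 113*(-2 + (-1)² - 5/(-1) + 4*(-1)) = -⅓ + 113*(-2 + 1 - 5*(-1) - 4) = -⅓ + 113*(-2 + 1 + 5 - 4) = -⅓ + 113*0 = -⅓ + 0 = -⅓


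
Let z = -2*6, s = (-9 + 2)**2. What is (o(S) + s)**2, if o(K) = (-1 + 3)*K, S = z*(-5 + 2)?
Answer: 14641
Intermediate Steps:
s = 49 (s = (-7)**2 = 49)
z = -12
S = 36 (S = -12*(-5 + 2) = -12*(-3) = 36)
o(K) = 2*K
(o(S) + s)**2 = (2*36 + 49)**2 = (72 + 49)**2 = 121**2 = 14641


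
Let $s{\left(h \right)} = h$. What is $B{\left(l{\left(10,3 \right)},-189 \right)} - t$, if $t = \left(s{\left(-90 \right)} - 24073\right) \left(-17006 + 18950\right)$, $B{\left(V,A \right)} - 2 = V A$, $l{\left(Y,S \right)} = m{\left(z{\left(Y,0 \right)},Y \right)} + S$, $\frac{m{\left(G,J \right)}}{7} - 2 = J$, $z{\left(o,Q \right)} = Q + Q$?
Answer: $46956431$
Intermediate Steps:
$z{\left(o,Q \right)} = 2 Q$
$m{\left(G,J \right)} = 14 + 7 J$
$l{\left(Y,S \right)} = 14 + S + 7 Y$ ($l{\left(Y,S \right)} = \left(14 + 7 Y\right) + S = 14 + S + 7 Y$)
$B{\left(V,A \right)} = 2 + A V$ ($B{\left(V,A \right)} = 2 + V A = 2 + A V$)
$t = -46972872$ ($t = \left(-90 - 24073\right) \left(-17006 + 18950\right) = \left(-24163\right) 1944 = -46972872$)
$B{\left(l{\left(10,3 \right)},-189 \right)} - t = \left(2 - 189 \left(14 + 3 + 7 \cdot 10\right)\right) - -46972872 = \left(2 - 189 \left(14 + 3 + 70\right)\right) + 46972872 = \left(2 - 16443\right) + 46972872 = -16441 + 46972872 = 46956431$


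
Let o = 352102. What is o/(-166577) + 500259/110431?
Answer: 44448667481/18395264687 ≈ 2.4163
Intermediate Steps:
o/(-166577) + 500259/110431 = 352102/(-166577) + 500259/110431 = 352102*(-1/166577) + 500259*(1/110431) = -352102/166577 + 500259/110431 = 44448667481/18395264687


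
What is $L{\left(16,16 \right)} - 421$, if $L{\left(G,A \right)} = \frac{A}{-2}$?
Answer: $-429$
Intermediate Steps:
$L{\left(G,A \right)} = - \frac{A}{2}$ ($L{\left(G,A \right)} = A \left(- \frac{1}{2}\right) = - \frac{A}{2}$)
$L{\left(16,16 \right)} - 421 = \left(- \frac{1}{2}\right) 16 - 421 = -8 - 421 = -429$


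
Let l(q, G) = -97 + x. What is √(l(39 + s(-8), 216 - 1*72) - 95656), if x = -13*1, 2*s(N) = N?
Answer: I*√95766 ≈ 309.46*I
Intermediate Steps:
s(N) = N/2
x = -13
l(q, G) = -110 (l(q, G) = -97 - 13 = -110)
√(l(39 + s(-8), 216 - 1*72) - 95656) = √(-110 - 95656) = √(-95766) = I*√95766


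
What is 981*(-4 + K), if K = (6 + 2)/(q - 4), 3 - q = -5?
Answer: -1962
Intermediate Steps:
q = 8 (q = 3 - 1*(-5) = 3 + 5 = 8)
K = 2 (K = (6 + 2)/(8 - 4) = 8/4 = 8*(1/4) = 2)
981*(-4 + K) = 981*(-4 + 2) = 981*(-2) = -1962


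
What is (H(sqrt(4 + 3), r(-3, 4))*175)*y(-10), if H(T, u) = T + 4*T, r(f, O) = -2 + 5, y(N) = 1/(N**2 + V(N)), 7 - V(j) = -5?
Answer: 125*sqrt(7)/16 ≈ 20.670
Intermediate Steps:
V(j) = 12 (V(j) = 7 - 1*(-5) = 7 + 5 = 12)
y(N) = 1/(12 + N**2) (y(N) = 1/(N**2 + 12) = 1/(12 + N**2))
r(f, O) = 3
H(T, u) = 5*T
(H(sqrt(4 + 3), r(-3, 4))*175)*y(-10) = ((5*sqrt(4 + 3))*175)/(12 + (-10)**2) = ((5*sqrt(7))*175)/(12 + 100) = (875*sqrt(7))/112 = (875*sqrt(7))*(1/112) = 125*sqrt(7)/16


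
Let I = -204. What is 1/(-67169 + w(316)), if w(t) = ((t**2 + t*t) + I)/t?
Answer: -79/5256474 ≈ -1.5029e-5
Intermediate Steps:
w(t) = (-204 + 2*t**2)/t (w(t) = ((t**2 + t*t) - 204)/t = ((t**2 + t**2) - 204)/t = (2*t**2 - 204)/t = (-204 + 2*t**2)/t)
1/(-67169 + w(316)) = 1/(-67169 + (-204/316 + 2*316)) = 1/(-67169 + (-204*1/316 + 632)) = 1/(-67169 + (-51/79 + 632)) = 1/(-67169 + 49877/79) = 1/(-5256474/79) = -79/5256474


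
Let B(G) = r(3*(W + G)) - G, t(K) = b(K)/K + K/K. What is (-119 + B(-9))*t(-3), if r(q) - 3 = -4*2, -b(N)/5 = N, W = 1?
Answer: 460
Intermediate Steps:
b(N) = -5*N
r(q) = -5 (r(q) = 3 - 4*2 = 3 - 8 = -5)
t(K) = -4 (t(K) = (-5*K)/K + K/K = -5 + 1 = -4)
B(G) = -5 - G
(-119 + B(-9))*t(-3) = (-119 + (-5 - 1*(-9)))*(-4) = (-119 + (-5 + 9))*(-4) = (-119 + 4)*(-4) = -115*(-4) = 460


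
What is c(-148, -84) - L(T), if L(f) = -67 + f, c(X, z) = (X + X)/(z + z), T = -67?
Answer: 2851/21 ≈ 135.76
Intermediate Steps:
c(X, z) = X/z (c(X, z) = (2*X)/((2*z)) = (2*X)*(1/(2*z)) = X/z)
c(-148, -84) - L(T) = -148/(-84) - (-67 - 67) = -148*(-1/84) - 1*(-134) = 37/21 + 134 = 2851/21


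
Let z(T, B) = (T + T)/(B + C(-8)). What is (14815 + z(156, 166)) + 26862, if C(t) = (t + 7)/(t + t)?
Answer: 110740781/2657 ≈ 41679.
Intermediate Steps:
C(t) = (7 + t)/(2*t) (C(t) = (7 + t)/((2*t)) = (7 + t)*(1/(2*t)) = (7 + t)/(2*t))
z(T, B) = 2*T/(1/16 + B) (z(T, B) = (T + T)/(B + (1/2)*(7 - 8)/(-8)) = (2*T)/(B + (1/2)*(-1/8)*(-1)) = (2*T)/(B + 1/16) = (2*T)/(1/16 + B) = 2*T/(1/16 + B))
(14815 + z(156, 166)) + 26862 = (14815 + 32*156/(1 + 16*166)) + 26862 = (14815 + 32*156/(1 + 2656)) + 26862 = (14815 + 32*156/2657) + 26862 = (14815 + 32*156*(1/2657)) + 26862 = (14815 + 4992/2657) + 26862 = 39368447/2657 + 26862 = 110740781/2657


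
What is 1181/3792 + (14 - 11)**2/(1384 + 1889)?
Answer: 1299847/4137072 ≈ 0.31419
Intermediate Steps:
1181/3792 + (14 - 11)**2/(1384 + 1889) = 1181*(1/3792) + 3**2/3273 = 1181/3792 + 9*(1/3273) = 1181/3792 + 3/1091 = 1299847/4137072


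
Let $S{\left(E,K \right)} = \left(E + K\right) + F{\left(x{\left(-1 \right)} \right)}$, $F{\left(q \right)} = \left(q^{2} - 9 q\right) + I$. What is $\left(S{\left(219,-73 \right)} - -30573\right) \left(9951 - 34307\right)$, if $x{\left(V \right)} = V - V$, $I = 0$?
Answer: $-748191964$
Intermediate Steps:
$x{\left(V \right)} = 0$
$F{\left(q \right)} = q^{2} - 9 q$ ($F{\left(q \right)} = \left(q^{2} - 9 q\right) + 0 = q^{2} - 9 q$)
$S{\left(E,K \right)} = E + K$ ($S{\left(E,K \right)} = \left(E + K\right) + 0 \left(-9 + 0\right) = \left(E + K\right) + 0 \left(-9\right) = \left(E + K\right) + 0 = E + K$)
$\left(S{\left(219,-73 \right)} - -30573\right) \left(9951 - 34307\right) = \left(\left(219 - 73\right) - -30573\right) \left(9951 - 34307\right) = \left(146 + 30573\right) \left(-24356\right) = 30719 \left(-24356\right) = -748191964$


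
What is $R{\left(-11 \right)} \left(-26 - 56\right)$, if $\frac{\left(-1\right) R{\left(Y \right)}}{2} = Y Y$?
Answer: $19844$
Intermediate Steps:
$R{\left(Y \right)} = - 2 Y^{2}$ ($R{\left(Y \right)} = - 2 Y Y = - 2 Y^{2}$)
$R{\left(-11 \right)} \left(-26 - 56\right) = - 2 \left(-11\right)^{2} \left(-26 - 56\right) = \left(-2\right) 121 \left(-82\right) = \left(-242\right) \left(-82\right) = 19844$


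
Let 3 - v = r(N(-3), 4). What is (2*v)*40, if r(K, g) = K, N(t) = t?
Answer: 480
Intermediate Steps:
v = 6 (v = 3 - 1*(-3) = 3 + 3 = 6)
(2*v)*40 = (2*6)*40 = 12*40 = 480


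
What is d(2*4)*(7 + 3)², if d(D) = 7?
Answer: 700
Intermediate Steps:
d(2*4)*(7 + 3)² = 7*(7 + 3)² = 7*10² = 7*100 = 700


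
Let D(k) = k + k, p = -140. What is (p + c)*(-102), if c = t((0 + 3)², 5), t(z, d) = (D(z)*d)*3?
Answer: -13260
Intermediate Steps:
D(k) = 2*k
t(z, d) = 6*d*z (t(z, d) = ((2*z)*d)*3 = (2*d*z)*3 = 6*d*z)
c = 270 (c = 6*5*(0 + 3)² = 6*5*3² = 6*5*9 = 270)
(p + c)*(-102) = (-140 + 270)*(-102) = 130*(-102) = -13260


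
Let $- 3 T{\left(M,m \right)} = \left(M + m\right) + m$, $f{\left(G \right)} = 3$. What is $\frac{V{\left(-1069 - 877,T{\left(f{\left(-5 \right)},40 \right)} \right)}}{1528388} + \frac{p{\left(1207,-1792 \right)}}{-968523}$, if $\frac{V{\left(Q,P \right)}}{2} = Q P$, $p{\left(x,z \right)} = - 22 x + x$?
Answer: $\frac{35757328978}{370069732731} \approx 0.096623$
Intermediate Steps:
$p{\left(x,z \right)} = - 21 x$
$T{\left(M,m \right)} = - \frac{2 m}{3} - \frac{M}{3}$ ($T{\left(M,m \right)} = - \frac{\left(M + m\right) + m}{3} = - \frac{M + 2 m}{3} = - \frac{2 m}{3} - \frac{M}{3}$)
$V{\left(Q,P \right)} = 2 P Q$ ($V{\left(Q,P \right)} = 2 Q P = 2 P Q$)
$\frac{V{\left(-1069 - 877,T{\left(f{\left(-5 \right)},40 \right)} \right)}}{1528388} + \frac{p{\left(1207,-1792 \right)}}{-968523} = \frac{2 \left(\left(- \frac{2}{3}\right) 40 - 1\right) \left(-1069 - 877\right)}{1528388} + \frac{\left(-21\right) 1207}{-968523} = 2 \left(- \frac{80}{3} - 1\right) \left(-1069 - 877\right) \frac{1}{1528388} - - \frac{8449}{322841} = 2 \left(- \frac{83}{3}\right) \left(-1946\right) \frac{1}{1528388} + \frac{8449}{322841} = \frac{323036}{3} \cdot \frac{1}{1528388} + \frac{8449}{322841} = \frac{80759}{1146291} + \frac{8449}{322841} = \frac{35757328978}{370069732731}$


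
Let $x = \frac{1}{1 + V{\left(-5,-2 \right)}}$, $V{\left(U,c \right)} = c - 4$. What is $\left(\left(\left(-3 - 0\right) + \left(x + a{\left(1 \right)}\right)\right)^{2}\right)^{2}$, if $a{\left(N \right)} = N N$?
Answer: $\frac{14641}{625} \approx 23.426$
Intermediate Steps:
$V{\left(U,c \right)} = -4 + c$
$x = - \frac{1}{5}$ ($x = \frac{1}{1 - 6} = \frac{1}{-5} = - \frac{1}{5} \approx -0.2$)
$a{\left(N \right)} = N^{2}$
$\left(\left(\left(-3 - 0\right) + \left(x + a{\left(1 \right)}\right)\right)^{2}\right)^{2} = \left(\left(\left(-3 - 0\right) - \left(\frac{1}{5} - 1^{2}\right)\right)^{2}\right)^{2} = \left(\left(\left(-3 + 0\right) + \left(- \frac{1}{5} + 1\right)\right)^{2}\right)^{2} = \left(\left(-3 + \frac{4}{5}\right)^{2}\right)^{2} = \left(\left(- \frac{11}{5}\right)^{2}\right)^{2} = \left(\frac{121}{25}\right)^{2} = \frac{14641}{625}$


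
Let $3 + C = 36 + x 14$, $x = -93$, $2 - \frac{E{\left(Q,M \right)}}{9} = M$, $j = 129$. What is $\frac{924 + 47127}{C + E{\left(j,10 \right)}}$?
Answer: $- \frac{5339}{149} \approx -35.832$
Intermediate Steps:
$E{\left(Q,M \right)} = 18 - 9 M$
$C = -1269$ ($C = -3 + \left(36 - 1302\right) = -3 - 1266 = -1269$)
$\frac{924 + 47127}{C + E{\left(j,10 \right)}} = \frac{924 + 47127}{-1269 + \left(18 - 90\right)} = \frac{48051}{-1269 + \left(18 - 90\right)} = \frac{48051}{-1269 - 72} = \frac{48051}{-1341} = 48051 \left(- \frac{1}{1341}\right) = - \frac{5339}{149}$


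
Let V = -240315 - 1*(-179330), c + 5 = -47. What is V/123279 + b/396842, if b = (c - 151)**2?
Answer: -19121205059/48922284918 ≈ -0.39085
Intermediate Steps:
c = -52 (c = -5 - 47 = -52)
V = -60985 (V = -240315 + 179330 = -60985)
b = 41209 (b = (-52 - 151)**2 = (-203)**2 = 41209)
V/123279 + b/396842 = -60985/123279 + 41209/396842 = -19121205059/48922284918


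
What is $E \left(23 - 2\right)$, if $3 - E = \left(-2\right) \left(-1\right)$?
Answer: $21$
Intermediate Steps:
$E = 1$ ($E = 3 - \left(-2\right) \left(-1\right) = 3 - 2 = 1$)
$E \left(23 - 2\right) = 1 \left(23 - 2\right) = 1 \cdot 21 = 21$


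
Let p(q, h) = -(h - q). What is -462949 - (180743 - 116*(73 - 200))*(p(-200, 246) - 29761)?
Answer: 5904250376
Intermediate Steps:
p(q, h) = q - h
-462949 - (180743 - 116*(73 - 200))*(p(-200, 246) - 29761) = -462949 - (180743 - 116*(73 - 200))*((-200 - 1*246) - 29761) = -462949 - (180743 - 116*(-127))*((-200 - 246) - 29761) = -462949 - (180743 + 14732)*(-446 - 29761) = -462949 - 195475*(-30207) = -462949 - 1*(-5904713325) = -462949 + 5904713325 = 5904250376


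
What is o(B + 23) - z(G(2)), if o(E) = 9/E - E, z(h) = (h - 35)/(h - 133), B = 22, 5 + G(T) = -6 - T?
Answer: -16472/365 ≈ -45.129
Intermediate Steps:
G(T) = -11 - T (G(T) = -5 + (-6 - T) = -11 - T)
z(h) = (-35 + h)/(-133 + h)
o(E) = -E + 9/E
o(B + 23) - z(G(2)) = (-(22 + 23) + 9/(22 + 23)) - (-35 + (-11 - 1*2))/(-133 + (-11 - 1*2)) = (-1*45 + 9/45) - (-35 + (-11 - 2))/(-133 + (-11 - 2)) = (-45 + 9*(1/45)) - (-35 - 13)/(-133 - 13) = (-45 + ⅕) - (-48)/(-146) = -224/5 - (-1)*(-48)/146 = -224/5 - 1*24/73 = -224/5 - 24/73 = -16472/365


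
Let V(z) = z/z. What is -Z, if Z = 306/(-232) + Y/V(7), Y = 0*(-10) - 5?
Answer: 733/116 ≈ 6.3190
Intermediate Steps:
V(z) = 1
Y = -5 (Y = 0 - 5 = -5)
Z = -733/116 (Z = 306/(-232) - 5/1 = 306*(-1/232) - 5*1 = -153/116 - 5 = -733/116 ≈ -6.3190)
-Z = -1*(-733/116) = 733/116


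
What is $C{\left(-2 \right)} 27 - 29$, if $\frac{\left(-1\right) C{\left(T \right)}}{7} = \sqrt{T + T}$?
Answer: $-29 - 378 i \approx -29.0 - 378.0 i$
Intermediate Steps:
$C{\left(T \right)} = - 7 \sqrt{2} \sqrt{T}$ ($C{\left(T \right)} = - 7 \sqrt{T + T} = - 7 \sqrt{2 T} = - 7 \sqrt{2} \sqrt{T}$)
$C{\left(-2 \right)} 27 - 29 = - 7 \sqrt{2} \sqrt{-2} \cdot 27 - 29 = - 7 \sqrt{2} i \sqrt{2} \cdot 27 - 29 = - 14 i 27 - 29 = - 378 i - 29 = -29 - 378 i$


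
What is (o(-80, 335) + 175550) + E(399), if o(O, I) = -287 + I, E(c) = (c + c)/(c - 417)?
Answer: 526661/3 ≈ 1.7555e+5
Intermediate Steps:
E(c) = 2*c/(-417 + c) (E(c) = (2*c)/(-417 + c) = 2*c/(-417 + c))
(o(-80, 335) + 175550) + E(399) = ((-287 + 335) + 175550) + 2*399/(-417 + 399) = (48 + 175550) + 2*399/(-18) = 175598 + 2*399*(-1/18) = 175598 - 133/3 = 526661/3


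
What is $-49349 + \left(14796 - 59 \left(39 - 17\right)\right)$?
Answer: $-35851$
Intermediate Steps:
$-49349 + \left(14796 - 59 \left(39 - 17\right)\right) = -49349 + \left(14796 - 1298\right) = -49349 + 13498 = -35851$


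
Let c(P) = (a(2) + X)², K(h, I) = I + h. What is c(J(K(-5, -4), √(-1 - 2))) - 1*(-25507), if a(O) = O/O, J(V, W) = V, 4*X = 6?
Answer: 102053/4 ≈ 25513.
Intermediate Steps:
X = 3/2 (X = (¼)*6 = 3/2 ≈ 1.5000)
a(O) = 1
c(P) = 25/4 (c(P) = (1 + 3/2)² = (5/2)² = 25/4)
c(J(K(-5, -4), √(-1 - 2))) - 1*(-25507) = 25/4 - 1*(-25507) = 25/4 + 25507 = 102053/4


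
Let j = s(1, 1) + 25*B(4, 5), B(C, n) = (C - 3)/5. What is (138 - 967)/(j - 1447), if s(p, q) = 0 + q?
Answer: 829/1441 ≈ 0.57529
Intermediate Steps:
B(C, n) = -⅗ + C/5 (B(C, n) = (-3 + C)*(⅕) = -⅗ + C/5)
s(p, q) = q
j = 6 (j = 1 + 25*(-⅗ + (⅕)*4) = 1 + 25*(-⅗ + ⅘) = 1 + 25*(⅕) = 1 + 5 = 6)
(138 - 967)/(j - 1447) = (138 - 967)/(6 - 1447) = -829/(-1441) = -829*(-1/1441) = 829/1441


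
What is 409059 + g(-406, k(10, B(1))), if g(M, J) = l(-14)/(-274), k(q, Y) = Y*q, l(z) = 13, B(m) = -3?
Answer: 112082153/274 ≈ 4.0906e+5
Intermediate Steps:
g(M, J) = -13/274 (g(M, J) = 13/(-274) = 13*(-1/274) = -13/274)
409059 + g(-406, k(10, B(1))) = 409059 - 13/274 = 112082153/274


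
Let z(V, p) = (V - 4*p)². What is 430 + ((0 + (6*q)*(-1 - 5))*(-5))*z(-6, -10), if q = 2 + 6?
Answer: 1665070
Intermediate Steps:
q = 8
430 + ((0 + (6*q)*(-1 - 5))*(-5))*z(-6, -10) = 430 + ((0 + (6*8)*(-1 - 5))*(-5))*(-6 - 4*(-10))² = 430 + ((0 + 48*(-6))*(-5))*(-6 + 40)² = 430 + ((0 - 288)*(-5))*34² = 430 - 288*(-5)*1156 = 430 + 1440*1156 = 430 + 1664640 = 1665070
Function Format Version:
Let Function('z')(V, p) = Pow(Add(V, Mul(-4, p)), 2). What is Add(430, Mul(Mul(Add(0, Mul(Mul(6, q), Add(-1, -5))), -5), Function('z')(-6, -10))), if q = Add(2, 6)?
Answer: 1665070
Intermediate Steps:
q = 8
Add(430, Mul(Mul(Add(0, Mul(Mul(6, q), Add(-1, -5))), -5), Function('z')(-6, -10))) = Add(430, Mul(Mul(Add(0, Mul(Mul(6, 8), Add(-1, -5))), -5), Pow(Add(-6, Mul(-4, -10)), 2))) = Add(430, Mul(Mul(Add(0, Mul(48, -6)), -5), Pow(Add(-6, 40), 2))) = Add(430, Mul(Mul(Add(0, -288), -5), Pow(34, 2))) = Add(430, Mul(Mul(-288, -5), 1156)) = Add(430, Mul(1440, 1156)) = Add(430, 1664640) = 1665070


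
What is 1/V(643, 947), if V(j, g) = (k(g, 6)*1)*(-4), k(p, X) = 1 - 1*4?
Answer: 1/12 ≈ 0.083333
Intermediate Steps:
k(p, X) = -3 (k(p, X) = 1 - 4 = -3)
V(j, g) = 12 (V(j, g) = -3*1*(-4) = -3*(-4) = 12)
1/V(643, 947) = 1/12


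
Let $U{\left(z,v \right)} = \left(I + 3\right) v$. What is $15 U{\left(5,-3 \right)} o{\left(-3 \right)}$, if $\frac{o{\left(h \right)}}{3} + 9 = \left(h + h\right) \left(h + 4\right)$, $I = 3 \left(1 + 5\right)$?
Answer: $42525$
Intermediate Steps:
$I = 18$ ($I = 3 \cdot 6 = 18$)
$U{\left(z,v \right)} = 21 v$ ($U{\left(z,v \right)} = \left(18 + 3\right) v = 21 v$)
$o{\left(h \right)} = -27 + 6 h \left(4 + h\right)$ ($o{\left(h \right)} = -27 + 3 \left(h + h\right) \left(h + 4\right) = -27 + 3 \cdot 2 h \left(4 + h\right) = -27 + 6 h \left(4 + h\right)$)
$15 U{\left(5,-3 \right)} o{\left(-3 \right)} = 15 \cdot 21 \left(-3\right) \left(-27 + 6 \left(-3\right)^{2} + 24 \left(-3\right)\right) = 15 \left(-63\right) \left(-27 + 6 \cdot 9 - 72\right) = - 945 \left(-27 + 54 - 72\right) = \left(-945\right) \left(-45\right) = 42525$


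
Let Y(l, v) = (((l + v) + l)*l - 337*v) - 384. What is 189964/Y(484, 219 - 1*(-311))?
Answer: 94982/273019 ≈ 0.34790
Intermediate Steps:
Y(l, v) = -384 - 337*v + l*(v + 2*l) (Y(l, v) = ((v + 2*l)*l - 337*v) - 384 = (l*(v + 2*l) - 337*v) - 384 = (-337*v + l*(v + 2*l)) - 384 = -384 - 337*v + l*(v + 2*l))
189964/Y(484, 219 - 1*(-311)) = 189964/(-384 - 337*(219 - 1*(-311)) + 2*484² + 484*(219 - 1*(-311))) = 189964/(-384 - 337*(219 + 311) + 2*234256 + 484*(219 + 311)) = 189964/(-384 - 337*530 + 468512 + 484*530) = 189964/(-384 - 178610 + 468512 + 256520) = 189964/546038 = 189964*(1/546038) = 94982/273019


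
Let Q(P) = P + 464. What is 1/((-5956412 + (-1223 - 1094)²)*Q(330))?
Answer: -1/466810862 ≈ -2.1422e-9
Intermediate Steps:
Q(P) = 464 + P
1/((-5956412 + (-1223 - 1094)²)*Q(330)) = 1/((-5956412 + (-1223 - 1094)²)*(464 + 330)) = 1/(-5956412 + (-2317)²*794) = (1/794)/(-5956412 + 5368489) = (1/794)/(-587923) = -1/587923*1/794 = -1/466810862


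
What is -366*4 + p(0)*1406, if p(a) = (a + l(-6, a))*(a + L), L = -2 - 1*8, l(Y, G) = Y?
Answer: 82896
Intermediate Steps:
L = -10 (L = -2 - 8 = -10)
p(a) = (-10 + a)*(-6 + a) (p(a) = (a - 6)*(a - 10) = (-6 + a)*(-10 + a) = (-10 + a)*(-6 + a))
-366*4 + p(0)*1406 = -366*4 + (60 + 0² - 16*0)*1406 = -1464 + (60 + 0 + 0)*1406 = -1464 + 60*1406 = -1464 + 84360 = 82896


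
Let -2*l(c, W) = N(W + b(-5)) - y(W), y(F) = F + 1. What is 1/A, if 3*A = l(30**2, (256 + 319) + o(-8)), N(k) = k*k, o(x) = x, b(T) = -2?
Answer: -2/106219 ≈ -1.8829e-5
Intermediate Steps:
y(F) = 1 + F
N(k) = k**2
l(c, W) = 1/2 + W/2 - (-2 + W)**2/2 (l(c, W) = -((W - 2)**2 - (1 + W))/2 = -((-2 + W)**2 + (-1 - W))/2 = -(-1 + (-2 + W)**2 - W)/2 = 1/2 + W/2 - (-2 + W)**2/2)
A = -106219/2 (A = (1/2 + ((256 + 319) - 8)/2 - (-2 + ((256 + 319) - 8))**2/2)/3 = (1/2 + (575 - 8)/2 - (-2 + (575 - 8))**2/2)/3 = (1/2 + (1/2)*567 - (-2 + 567)**2/2)/3 = (1/2 + 567/2 - 1/2*565**2)/3 = (1/2 + 567/2 - 1/2*319225)/3 = (1/2 + 567/2 - 319225/2)/3 = (1/3)*(-318657/2) = -106219/2 ≈ -53110.)
1/A = 1/(-106219/2) = -2/106219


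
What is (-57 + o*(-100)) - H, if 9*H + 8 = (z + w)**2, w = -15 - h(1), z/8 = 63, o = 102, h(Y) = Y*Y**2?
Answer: -330449/9 ≈ -36717.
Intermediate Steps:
h(Y) = Y**3
z = 504 (z = 8*63 = 504)
w = -16 (w = -15 - 1*1**3 = -15 - 1*1 = -15 - 1 = -16)
H = 238136/9 (H = -8/9 + (504 - 16)**2/9 = -8/9 + (1/9)*488**2 = -8/9 + (1/9)*238144 = -8/9 + 238144/9 = 238136/9 ≈ 26460.)
(-57 + o*(-100)) - H = (-57 + 102*(-100)) - 1*238136/9 = (-57 - 10200) - 238136/9 = -10257 - 238136/9 = -330449/9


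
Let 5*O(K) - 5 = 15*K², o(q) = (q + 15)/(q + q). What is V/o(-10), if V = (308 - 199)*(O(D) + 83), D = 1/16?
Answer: -2344263/64 ≈ -36629.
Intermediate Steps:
D = 1/16 ≈ 0.062500
o(q) = (15 + q)/(2*q) (o(q) = (15 + q)/((2*q)) = (15 + q)*(1/(2*q)) = (15 + q)/(2*q))
O(K) = 1 + 3*K² (O(K) = 1 + (15*K²)/5 = 1 + 3*K²)
V = 2344263/256 (V = (308 - 199)*((1 + 3*(1/16)²) + 83) = 109*((1 + 3*(1/256)) + 83) = 109*((1 + 3/256) + 83) = 109*(259/256 + 83) = 109*(21507/256) = 2344263/256 ≈ 9157.3)
V/o(-10) = 2344263/(256*(((½)*(15 - 10)/(-10)))) = 2344263/(256*(((½)*(-⅒)*5))) = 2344263/(256*(-¼)) = (2344263/256)*(-4) = -2344263/64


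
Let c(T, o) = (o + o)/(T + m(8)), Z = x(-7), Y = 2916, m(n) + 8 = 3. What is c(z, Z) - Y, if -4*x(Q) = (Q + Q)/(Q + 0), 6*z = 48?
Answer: -8749/3 ≈ -2916.3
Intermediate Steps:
z = 8 (z = (⅙)*48 = 8)
m(n) = -5 (m(n) = -8 + 3 = -5)
x(Q) = -½ (x(Q) = -(Q + Q)/(4*(Q + 0)) = -2*Q/(4*Q) = -¼*2 = -½)
Z = -½ ≈ -0.50000
c(T, o) = 2*o/(-5 + T) (c(T, o) = (o + o)/(T - 5) = (2*o)/(-5 + T) = 2*o/(-5 + T))
c(z, Z) - Y = 2*(-½)/(-5 + 8) - 1*2916 = 2*(-½)/3 - 2916 = 2*(-½)*(⅓) - 2916 = -⅓ - 2916 = -8749/3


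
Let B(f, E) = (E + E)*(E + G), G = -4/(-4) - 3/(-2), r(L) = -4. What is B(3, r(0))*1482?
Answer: 17784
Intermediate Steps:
G = 5/2 (G = -4*(-¼) - 3*(-½) = 1 + 3/2 = 5/2 ≈ 2.5000)
B(f, E) = 2*E*(5/2 + E) (B(f, E) = (E + E)*(E + 5/2) = (2*E)*(5/2 + E) = 2*E*(5/2 + E))
B(3, r(0))*1482 = -4*(5 + 2*(-4))*1482 = -4*(5 - 8)*1482 = -4*(-3)*1482 = 12*1482 = 17784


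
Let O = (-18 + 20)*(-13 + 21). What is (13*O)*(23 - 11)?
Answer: 2496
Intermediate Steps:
O = 16 (O = 2*8 = 16)
(13*O)*(23 - 11) = (13*16)*(23 - 11) = 208*12 = 2496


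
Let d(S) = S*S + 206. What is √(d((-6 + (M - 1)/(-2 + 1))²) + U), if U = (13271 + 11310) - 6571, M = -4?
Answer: √18217 ≈ 134.97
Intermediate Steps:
d(S) = 206 + S² (d(S) = S² + 206 = 206 + S²)
U = 18010 (U = 24581 - 6571 = 18010)
√(d((-6 + (M - 1)/(-2 + 1))²) + U) = √((206 + ((-6 + (-4 - 1)/(-2 + 1))²)²) + 18010) = √((206 + ((-6 - 5/(-1))²)²) + 18010) = √((206 + ((-6 - 5*(-1))²)²) + 18010) = √((206 + ((-6 + 5)²)²) + 18010) = √((206 + ((-1)²)²) + 18010) = √((206 + 1²) + 18010) = √((206 + 1) + 18010) = √(207 + 18010) = √18217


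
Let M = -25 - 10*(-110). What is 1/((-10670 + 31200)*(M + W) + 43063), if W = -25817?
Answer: -1/507910197 ≈ -1.9689e-9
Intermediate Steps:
M = 1075 (M = -25 + 1100 = 1075)
1/((-10670 + 31200)*(M + W) + 43063) = 1/((-10670 + 31200)*(1075 - 25817) + 43063) = 1/(20530*(-24742) + 43063) = 1/(-507953260 + 43063) = 1/(-507910197) = -1/507910197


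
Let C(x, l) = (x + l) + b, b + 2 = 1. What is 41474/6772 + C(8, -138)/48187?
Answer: 998810253/163161182 ≈ 6.1216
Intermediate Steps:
b = -1 (b = -2 + 1 = -1)
C(x, l) = -1 + l + x (C(x, l) = (x + l) - 1 = (l + x) - 1 = -1 + l + x)
41474/6772 + C(8, -138)/48187 = 41474/6772 + (-1 - 138 + 8)/48187 = 41474*(1/6772) - 131*1/48187 = 20737/3386 - 131/48187 = 998810253/163161182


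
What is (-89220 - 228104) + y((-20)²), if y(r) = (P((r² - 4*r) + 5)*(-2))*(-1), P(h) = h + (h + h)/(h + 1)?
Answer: -40393532/79203 ≈ -510.00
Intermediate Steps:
P(h) = h + 2*h/(1 + h) (P(h) = h + (2*h)/(1 + h) = h + 2*h/(1 + h))
y(r) = 2*(5 + r² - 4*r)*(8 + r² - 4*r)/(6 + r² - 4*r) (y(r) = ((((r² - 4*r) + 5)*(3 + ((r² - 4*r) + 5))/(1 + ((r² - 4*r) + 5)))*(-2))*(-1) = (((5 + r² - 4*r)*(3 + (5 + r² - 4*r))/(1 + (5 + r² - 4*r)))*(-2))*(-1) = (((5 + r² - 4*r)*(8 + r² - 4*r)/(6 + r² - 4*r))*(-2))*(-1) = -2*(5 + r² - 4*r)*(8 + r² - 4*r)/(6 + r² - 4*r)*(-1) = 2*(5 + r² - 4*r)*(8 + r² - 4*r)/(6 + r² - 4*r))
(-89220 - 228104) + y((-20)²) = (-89220 - 228104) + 2*(5 + ((-20)²)² - 4*(-20)²)*(8 + ((-20)²)² - 4*(-20)²)/(6 + ((-20)²)² - 4*(-20)²) = -317324 + 2*(5 + 400² - 4*400)*(8 + 400² - 4*400)/(6 + 400² - 4*400) = -317324 + 2*(5 + 160000 - 1600)*(8 + 160000 - 1600)/(6 + 160000 - 1600) = -317324 + 2*158405*158408/158406 = -317324 + 2*(1/158406)*158405*158408 = -317324 + 25092619240/79203 = -40393532/79203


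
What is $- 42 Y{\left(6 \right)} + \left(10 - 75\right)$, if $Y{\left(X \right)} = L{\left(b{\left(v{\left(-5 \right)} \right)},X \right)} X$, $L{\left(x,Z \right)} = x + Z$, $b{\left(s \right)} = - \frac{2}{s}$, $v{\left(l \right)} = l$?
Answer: $- \frac{8389}{5} \approx -1677.8$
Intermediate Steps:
$L{\left(x,Z \right)} = Z + x$
$Y{\left(X \right)} = X \left(\frac{2}{5} + X\right)$ ($Y{\left(X \right)} = \left(X - \frac{2}{-5}\right) X = \left(X - - \frac{2}{5}\right) X = \left(X + \frac{2}{5}\right) X = \left(\frac{2}{5} + X\right) X = X \left(\frac{2}{5} + X\right)$)
$- 42 Y{\left(6 \right)} + \left(10 - 75\right) = - 42 \cdot \frac{1}{5} \cdot 6 \left(2 + 5 \cdot 6\right) + \left(10 - 75\right) = - 42 \cdot \frac{1}{5} \cdot 6 \left(2 + 30\right) + \left(10 - 75\right) = - 42 \cdot \frac{1}{5} \cdot 6 \cdot 32 - 65 = \left(-42\right) \frac{192}{5} - 65 = - \frac{8064}{5} - 65 = - \frac{8389}{5}$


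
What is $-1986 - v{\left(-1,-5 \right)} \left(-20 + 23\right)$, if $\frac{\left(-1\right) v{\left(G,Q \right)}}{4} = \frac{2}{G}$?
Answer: $-2010$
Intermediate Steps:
$v{\left(G,Q \right)} = - \frac{8}{G}$ ($v{\left(G,Q \right)} = - 4 \frac{2}{G} = - \frac{8}{G}$)
$-1986 - v{\left(-1,-5 \right)} \left(-20 + 23\right) = -1986 - - \frac{8}{-1} \left(-20 + 23\right) = -1986 - \left(-8\right) \left(-1\right) 3 = -1986 - 8 \cdot 3 = -1986 - 24 = -2010$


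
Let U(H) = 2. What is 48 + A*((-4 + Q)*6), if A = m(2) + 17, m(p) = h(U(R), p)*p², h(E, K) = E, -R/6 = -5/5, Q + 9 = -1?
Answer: -2052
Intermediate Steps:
Q = -10 (Q = -9 - 1 = -10)
R = 6 (R = -(-30)/5 = -6*(-1) = 6)
m(p) = 2*p²
A = 25 (A = 2*2² + 17 = 2*4 + 17 = 8 + 17 = 25)
48 + A*((-4 + Q)*6) = 48 + 25*((-4 - 10)*6) = 48 + 25*(-14*6) = 48 + 25*(-84) = 48 - 2100 = -2052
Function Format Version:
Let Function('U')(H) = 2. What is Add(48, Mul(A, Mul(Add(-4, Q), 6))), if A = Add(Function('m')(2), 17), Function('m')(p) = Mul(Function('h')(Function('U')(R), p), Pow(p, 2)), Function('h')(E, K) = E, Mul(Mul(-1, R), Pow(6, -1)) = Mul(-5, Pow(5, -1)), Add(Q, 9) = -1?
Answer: -2052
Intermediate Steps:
Q = -10 (Q = Add(-9, -1) = -10)
R = 6 (R = Mul(-6, Mul(-5, Pow(5, -1))) = Mul(-6, Mul(-5, Rational(1, 5))) = Mul(-6, -1) = 6)
Function('m')(p) = Mul(2, Pow(p, 2))
A = 25 (A = Add(Mul(2, Pow(2, 2)), 17) = Add(Mul(2, 4), 17) = Add(8, 17) = 25)
Add(48, Mul(A, Mul(Add(-4, Q), 6))) = Add(48, Mul(25, Mul(Add(-4, -10), 6))) = Add(48, Mul(25, Mul(-14, 6))) = Add(48, Mul(25, -84)) = Add(48, -2100) = -2052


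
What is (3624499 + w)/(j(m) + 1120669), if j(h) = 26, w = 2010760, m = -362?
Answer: 5635259/1120695 ≈ 5.0284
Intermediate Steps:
(3624499 + w)/(j(m) + 1120669) = (3624499 + 2010760)/(26 + 1120669) = 5635259/1120695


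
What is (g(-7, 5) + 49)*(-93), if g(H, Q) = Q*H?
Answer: -1302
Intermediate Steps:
g(H, Q) = H*Q
(g(-7, 5) + 49)*(-93) = (-7*5 + 49)*(-93) = (-35 + 49)*(-93) = 14*(-93) = -1302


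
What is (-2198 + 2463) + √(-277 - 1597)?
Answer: 265 + I*√1874 ≈ 265.0 + 43.29*I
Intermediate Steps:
(-2198 + 2463) + √(-277 - 1597) = 265 + √(-1874) = 265 + I*√1874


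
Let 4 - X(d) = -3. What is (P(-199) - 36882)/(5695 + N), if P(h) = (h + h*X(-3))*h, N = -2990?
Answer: 279926/2705 ≈ 103.48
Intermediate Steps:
X(d) = 7 (X(d) = 4 - 1*(-3) = 4 + 3 = 7)
P(h) = 8*h**2 (P(h) = (h + h*7)*h = (h + 7*h)*h = (8*h)*h = 8*h**2)
(P(-199) - 36882)/(5695 + N) = (8*(-199)**2 - 36882)/(5695 - 2990) = (8*39601 - 36882)/2705 = (316808 - 36882)*(1/2705) = 279926*(1/2705) = 279926/2705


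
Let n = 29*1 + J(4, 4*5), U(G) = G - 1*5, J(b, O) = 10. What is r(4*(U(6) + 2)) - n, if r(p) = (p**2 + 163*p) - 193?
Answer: 1868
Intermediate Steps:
U(G) = -5 + G (U(G) = G - 5 = -5 + G)
r(p) = -193 + p**2 + 163*p
n = 39 (n = 29*1 + 10 = 29 + 10 = 39)
r(4*(U(6) + 2)) - n = (-193 + (4*((-5 + 6) + 2))**2 + 163*(4*((-5 + 6) + 2))) - 1*39 = (-193 + (4*(1 + 2))**2 + 163*(4*(1 + 2))) - 39 = (-193 + (4*3)**2 + 163*(4*3)) - 39 = (-193 + 12**2 + 163*12) - 39 = (-193 + 144 + 1956) - 39 = 1907 - 39 = 1868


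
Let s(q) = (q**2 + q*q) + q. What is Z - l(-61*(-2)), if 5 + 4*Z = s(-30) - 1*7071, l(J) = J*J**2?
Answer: -3634349/2 ≈ -1.8172e+6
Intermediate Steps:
s(q) = q + 2*q**2 (s(q) = (q**2 + q**2) + q = 2*q**2 + q = q + 2*q**2)
l(J) = J**3
Z = -2653/2 (Z = -5/4 + (-30*(1 + 2*(-30)) - 1*7071)/4 = -5/4 + (-30*(1 - 60) - 7071)/4 = -5/4 + (-30*(-59) - 7071)/4 = -5/4 + (1770 - 7071)/4 = -5/4 + (1/4)*(-5301) = -5/4 - 5301/4 = -2653/2 ≈ -1326.5)
Z - l(-61*(-2)) = -2653/2 - (-61*(-2))**3 = -2653/2 - 1*122**3 = -2653/2 - 1*1815848 = -2653/2 - 1815848 = -3634349/2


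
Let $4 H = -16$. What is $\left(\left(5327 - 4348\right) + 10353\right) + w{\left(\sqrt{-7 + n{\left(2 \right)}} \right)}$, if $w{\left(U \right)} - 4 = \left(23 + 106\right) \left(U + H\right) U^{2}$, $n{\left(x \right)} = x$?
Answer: $13916 - 645 i \sqrt{5} \approx 13916.0 - 1442.3 i$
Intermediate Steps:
$H = -4$ ($H = \frac{1}{4} \left(-16\right) = -4$)
$w{\left(U \right)} = 4 + U^{2} \left(-516 + 129 U\right)$ ($w{\left(U \right)} = 4 + \left(23 + 106\right) \left(U - 4\right) U^{2} = 4 + 129 \left(-4 + U\right) U^{2} = 4 + \left(-516 + 129 U\right) U^{2} = 4 + U^{2} \left(-516 + 129 U\right)$)
$\left(\left(5327 - 4348\right) + 10353\right) + w{\left(\sqrt{-7 + n{\left(2 \right)}} \right)} = \left(\left(5327 - 4348\right) + 10353\right) + \left(4 - 516 \left(\sqrt{-7 + 2}\right)^{2} + 129 \left(\sqrt{-7 + 2}\right)^{3}\right) = \left(979 + 10353\right) + \left(4 - 516 \left(\sqrt{-5}\right)^{2} + 129 \left(\sqrt{-5}\right)^{3}\right) = 11332 + \left(4 - 516 \left(i \sqrt{5}\right)^{2} + 129 \left(i \sqrt{5}\right)^{3}\right) = 11332 + \left(4 - -2580 + 129 \left(- 5 i \sqrt{5}\right)\right) = 11332 + \left(4 + 2580 - 645 i \sqrt{5}\right) = 11332 + \left(2584 - 645 i \sqrt{5}\right) = 13916 - 645 i \sqrt{5}$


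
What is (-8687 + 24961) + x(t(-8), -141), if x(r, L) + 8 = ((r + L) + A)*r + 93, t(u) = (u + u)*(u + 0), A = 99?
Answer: 27367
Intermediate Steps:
t(u) = 2*u² (t(u) = (2*u)*u = 2*u²)
x(r, L) = 85 + r*(99 + L + r) (x(r, L) = -8 + (((r + L) + 99)*r + 93) = -8 + (((L + r) + 99)*r + 93) = -8 + ((99 + L + r)*r + 93) = -8 + (r*(99 + L + r) + 93) = -8 + (93 + r*(99 + L + r)) = 85 + r*(99 + L + r))
(-8687 + 24961) + x(t(-8), -141) = (-8687 + 24961) + (85 + (2*(-8)²)² + 99*(2*(-8)²) - 282*(-8)²) = 16274 + (85 + (2*64)² + 99*(2*64) - 282*64) = 16274 + (85 + 128² + 99*128 - 141*128) = 16274 + (85 + 16384 + 12672 - 18048) = 16274 + 11093 = 27367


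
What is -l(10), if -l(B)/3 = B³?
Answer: 3000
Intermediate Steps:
l(B) = -3*B³
-l(10) = -(-3)*10³ = -(-3)*1000 = -1*(-3000) = 3000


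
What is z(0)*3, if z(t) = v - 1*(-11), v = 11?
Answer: 66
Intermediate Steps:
z(t) = 22 (z(t) = 11 - 1*(-11) = 11 + 11 = 22)
z(0)*3 = 22*3 = 66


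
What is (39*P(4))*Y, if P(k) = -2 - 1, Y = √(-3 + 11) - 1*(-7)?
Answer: -819 - 234*√2 ≈ -1149.9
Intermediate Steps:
Y = 7 + 2*√2 (Y = √8 + 7 = 2*√2 + 7 = 7 + 2*√2 ≈ 9.8284)
P(k) = -3
(39*P(4))*Y = (39*(-3))*(7 + 2*√2) = -117*(7 + 2*√2) = -819 - 234*√2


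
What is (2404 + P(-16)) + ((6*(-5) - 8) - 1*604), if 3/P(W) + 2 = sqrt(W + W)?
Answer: 10571/6 - I*sqrt(2)/3 ≈ 1761.8 - 0.4714*I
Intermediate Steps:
P(W) = 3/(-2 + sqrt(2)*sqrt(W)) (P(W) = 3/(-2 + sqrt(W + W)) = 3/(-2 + sqrt(2*W)) = 3/(-2 + sqrt(2)*sqrt(W)))
(2404 + P(-16)) + ((6*(-5) - 8) - 1*604) = (2404 + 3/(-2 + sqrt(2)*sqrt(-16))) + ((6*(-5) - 8) - 1*604) = (2404 + 3/(-2 + sqrt(2)*(4*I))) + ((-30 - 8) - 604) = (2404 + 3/(-2 + 4*I*sqrt(2))) + (-38 - 604) = (2404 + 3/(-2 + 4*I*sqrt(2))) - 642 = 1762 + 3/(-2 + 4*I*sqrt(2))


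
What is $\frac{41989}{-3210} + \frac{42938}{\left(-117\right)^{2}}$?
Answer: $- \frac{145652147}{14647230} \approx -9.944$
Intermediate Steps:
$\frac{41989}{-3210} + \frac{42938}{\left(-117\right)^{2}} = 41989 \left(- \frac{1}{3210}\right) + \frac{42938}{13689} = - \frac{41989}{3210} + 42938 \cdot \frac{1}{13689} = - \frac{41989}{3210} + \frac{42938}{13689} = - \frac{145652147}{14647230}$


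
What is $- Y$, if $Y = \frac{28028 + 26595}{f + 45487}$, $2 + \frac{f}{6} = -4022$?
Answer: $- \frac{54623}{21343} \approx -2.5593$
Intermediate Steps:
$f = -24144$ ($f = -12 + 6 \left(-4022\right) = -12 - 24132 = -24144$)
$Y = \frac{54623}{21343}$ ($Y = \frac{28028 + 26595}{-24144 + 45487} = \frac{54623}{21343} \approx 2.5593$)
$- Y = \left(-1\right) \frac{54623}{21343} = - \frac{54623}{21343}$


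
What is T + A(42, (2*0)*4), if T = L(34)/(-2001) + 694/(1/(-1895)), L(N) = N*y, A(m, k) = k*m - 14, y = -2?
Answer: -2631603076/2001 ≈ -1.3151e+6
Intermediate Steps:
A(m, k) = -14 + k*m
L(N) = -2*N (L(N) = N*(-2) = -2*N)
T = -2631575062/2001 (T = -2*34/(-2001) + 694/(1/(-1895)) = -68*(-1/2001) + 694/(-1/1895) = 68/2001 + 694*(-1895) = 68/2001 - 1315130 = -2631575062/2001 ≈ -1.3151e+6)
T + A(42, (2*0)*4) = -2631575062/2001 + (-14 + ((2*0)*4)*42) = -2631575062/2001 + (-14 + (0*4)*42) = -2631575062/2001 + (-14 + 0*42) = -2631575062/2001 + (-14 + 0) = -2631575062/2001 - 14 = -2631603076/2001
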